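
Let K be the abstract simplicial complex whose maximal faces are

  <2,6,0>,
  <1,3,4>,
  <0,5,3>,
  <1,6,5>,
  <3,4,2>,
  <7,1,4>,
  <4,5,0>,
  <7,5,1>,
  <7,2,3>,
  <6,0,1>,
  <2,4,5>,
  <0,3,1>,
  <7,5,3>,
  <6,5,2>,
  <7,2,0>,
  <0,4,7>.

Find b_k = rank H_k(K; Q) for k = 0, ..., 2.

b_0 = 1, b_1 = 2, b_2 = 1.

Order the vertices as 0 < 1 < 2 < 3 < 4 < 5 < 6 < 7. Listing each simplex with vertices in this order, K has dimension 2 with simplices:

  0-simplices (8): [0], [1], [2], [3], [4], [5], [6], [7]
  1-simplices (24): (24 of them)
  2-simplices (16): [0,1,3], [0,1,6], [0,2,6], [0,2,7], [0,3,5], [0,4,5], [0,4,7], [1,3,4], [1,4,7], [1,5,6], [1,5,7], [2,3,4], [2,3,7], [2,4,5], [2,5,6], [3,5,7]

Hence C_0 ≅ Z^8, C_1 ≅ Z^24, C_2 ≅ Z^16.

∂_1: C_1 → C_0 maps an edge to its endpoints' difference, ∂[p,q] = q − p.
The 8×24 boundary matrix has rank 7 and Smith normal form diag(1,1,1,1,1,1,1).

∂_2: C_2 → C_1 sends each 2-simplex [p,q,r] to [q,r] − [p,r] + [p,q]. For instance
  ∂[3,5,7] = [5,7] − [3,7] + [3,5],
  ∂[1,5,7] = [5,7] − [1,7] + [1,5].
This gives a 24×16 integer matrix of rank 15; reducing to Smith normal form yields diagonal entries (1,1,1,1,1,1,1,1,1,1,1,1,1,1,1).

Computing H_k = (kernel of ∂_k) / (image of ∂_{k+1}):

  H_0: rank C_0 − rank ∂_1 = 8 − 7 = 1, and the invariant factors of ∂_1 are all 1, so H_0 ≅ Z.
  H_1: rank ker ∂_1 − rank ∂_2 = (24 − 7) − 15 = 2, and the invariant factors of ∂_2 are all 1, so H_1 ≅ Z^2.
  H_2: rank ker ∂_2 − rank ∂_3 = (16 − 15) − 0 = 1, and there is no ∂_3, so H_2 ≅ Z.

Hence the Betti numbers are b_0 = 1, b_1 = 2, b_2 = 1.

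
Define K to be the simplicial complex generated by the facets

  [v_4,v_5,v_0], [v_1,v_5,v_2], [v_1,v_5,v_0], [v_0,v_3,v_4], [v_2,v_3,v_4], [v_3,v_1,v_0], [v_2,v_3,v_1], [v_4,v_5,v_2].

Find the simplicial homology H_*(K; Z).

Order the vertices as v_0 < v_1 < v_2 < v_3 < v_4 < v_5. Listing each simplex with vertices in this order, K has dimension 2 with simplices:

  0-simplices (6): [v_0], [v_1], [v_2], [v_3], [v_4], [v_5]
  1-simplices (12): [v_0,v_1], [v_0,v_3], [v_0,v_4], [v_0,v_5], [v_1,v_2], [v_1,v_3], [v_1,v_5], [v_2,v_3], [v_2,v_4], [v_2,v_5], [v_3,v_4], [v_4,v_5]
  2-simplices (8): [v_0,v_1,v_3], [v_0,v_1,v_5], [v_0,v_3,v_4], [v_0,v_4,v_5], [v_1,v_2,v_3], [v_1,v_2,v_5], [v_2,v_3,v_4], [v_2,v_4,v_5]

so the chain groups are C_0 ≅ Z^6, C_1 ≅ Z^12, C_2 ≅ Z^8.

∂_1: C_1 → C_0 maps an edge to its endpoints' difference, ∂[p,q] = q − p. For instance
  ∂[v_1,v_5] = [v_5] − [v_1].
This gives a 6×12 integer matrix of rank 5; reducing to Smith normal form yields diagonal entries (1,1,1,1,1).

Boundary ∂_2: C_2 → C_1 maps a triangle to the signed sum of its edges. For instance
  ∂[v_1,v_2,v_5] = [v_2,v_5] − [v_1,v_5] + [v_1,v_2],
  ∂[v_1,v_2,v_3] = [v_2,v_3] − [v_1,v_3] + [v_1,v_2].
The 12×8 boundary matrix has rank 7 and Smith normal form diag(1,1,1,1,1,1,1).

From H_k ≅ ker(∂_k) / im(∂_{k+1}) we obtain:

  H_0: rank C_0 − rank ∂_1 = 6 − 5 = 1, and the invariant factors of ∂_1 are all 1, so H_0 ≅ Z.
  H_1: rank ker ∂_1 − rank ∂_2 = (12 − 5) − 7 = 0, and the invariant factors of ∂_2 are all 1, so H_1 ≅ 0.
  H_2: rank ker ∂_2 − rank ∂_3 = (8 − 7) − 0 = 1, and there is no ∂_3, so H_2 ≅ Z.

(K is a triangulation of the 2-sphere S^2.)

H_0 ≅ Z,  H_1 = 0,  H_2 ≅ Z.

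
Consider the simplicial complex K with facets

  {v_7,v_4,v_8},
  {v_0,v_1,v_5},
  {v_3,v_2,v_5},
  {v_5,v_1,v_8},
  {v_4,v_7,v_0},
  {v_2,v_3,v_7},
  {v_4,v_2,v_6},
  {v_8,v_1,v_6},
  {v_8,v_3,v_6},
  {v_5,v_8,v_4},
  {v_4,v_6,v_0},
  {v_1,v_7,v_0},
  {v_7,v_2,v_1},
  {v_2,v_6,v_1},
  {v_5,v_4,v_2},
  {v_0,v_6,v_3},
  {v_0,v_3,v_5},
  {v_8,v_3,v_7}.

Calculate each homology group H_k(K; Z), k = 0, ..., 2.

H_0 ≅ Z,  H_1 ≅ Z^2,  H_2 ≅ Z.

Fix the vertex order v_0 < v_1 < v_2 < v_3 < v_4 < v_5 < v_6 < v_7 < v_8 and write every simplex with vertices in increasing order. Then dim K = 2 and the simplices of K are:

  0-simplices (9): [v_0], [v_1], [v_2], [v_3], [v_4], [v_5], [v_6], [v_7], [v_8]
  1-simplices (27): (27 of them)
  2-simplices (18): (18 of them)

Hence C_0 ≅ Z^9, C_1 ≅ Z^27, C_2 ≅ Z^18.

Boundary ∂_1: C_1 → C_0 sends each edge [p,q] (with p < q) to q − p. For instance
  ∂[v_7,v_8] = [v_8] − [v_7].
The resulting 9×27 matrix has rank 8, and its Smith normal form has invariant factors (1,1,1,1,1,1,1,1).

The boundary map ∂_2: C_2 → C_1 maps a triangle to the signed sum of its edges. For instance
  ∂[v_1,v_2,v_6] = [v_2,v_6] − [v_1,v_6] + [v_1,v_2],
  ∂[v_2,v_4,v_5] = [v_4,v_5] − [v_2,v_5] + [v_2,v_4].
This gives a 27×18 integer matrix of rank 17; reducing to Smith normal form yields diagonal entries (1,1,1,1,1,1,1,1,1,1,1,1,1,1,1,1,1).

From H_k ≅ ker(∂_k) / im(∂_{k+1}) we obtain:

  H_0: rank C_0 − rank ∂_1 = 9 − 8 = 1, and the invariant factors of ∂_1 are all 1, so H_0 ≅ Z.
  H_1: rank ker ∂_1 − rank ∂_2 = (27 − 8) − 17 = 2, and the invariant factors of ∂_2 are all 1, so H_1 ≅ Z^2.
  H_2: rank ker ∂_2 − rank ∂_3 = (18 − 17) − 0 = 1, and there is no ∂_3, so H_2 ≅ Z.

As a check, the Euler characteristic is 9 − 27 + 18 = 0, which agrees with 1 − 2 + 1 = 0.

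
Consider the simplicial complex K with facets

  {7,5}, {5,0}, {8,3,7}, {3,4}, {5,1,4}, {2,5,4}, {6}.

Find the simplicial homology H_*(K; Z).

K has 9 vertices, 11 edges, 3 triangles.
rank ∂_0 = 0, rank ∂_1 = 7 ⇒ b_0 = 9 − 0 − 7 = 2; all invariant factors of ∂_1 are 1 so no torsion. So H_0 = Z^2.
rank ∂_1 = 7, rank ∂_2 = 3 ⇒ b_1 = 11 − 7 − 3 = 1; all invariant factors of ∂_2 are 1 so no torsion. So H_1 = Z.
rank ∂_2 = 3, rank ∂_3 = 0 ⇒ b_2 = 3 − 3 − 0 = 0. So H_2 = 0.

H_0 = Z^2,  H_1 = Z,  H_2 = 0.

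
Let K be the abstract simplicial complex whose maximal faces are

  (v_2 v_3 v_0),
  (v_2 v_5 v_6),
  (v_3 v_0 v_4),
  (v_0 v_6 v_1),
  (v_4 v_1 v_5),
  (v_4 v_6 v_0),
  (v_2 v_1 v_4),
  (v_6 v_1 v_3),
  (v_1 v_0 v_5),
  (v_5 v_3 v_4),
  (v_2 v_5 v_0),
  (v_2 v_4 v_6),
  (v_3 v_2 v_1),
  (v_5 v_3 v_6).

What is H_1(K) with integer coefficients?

H_1 = Z^2.

Fix the vertex order v_0 < v_1 < v_2 < v_3 < v_4 < v_5 < v_6 and write every simplex with vertices in increasing order. Then dim K = 2 and the simplices of K are:

  0-simplices (7): [v_0], [v_1], [v_2], [v_3], [v_4], [v_5], [v_6]
  1-simplices (21): (21 of them)
  2-simplices (14): (14 of them)

so the chain groups are C_0 ≅ Z^7, C_1 ≅ Z^21, C_2 ≅ Z^14.

The boundary map ∂_1: C_1 → C_0 sends each edge [p,q] (with p < q) to q − p.
This gives a 7×21 integer matrix of rank 6; reducing to Smith normal form yields diagonal entries (1,1,1,1,1,1).

∂_2: C_2 → C_1 maps a triangle to the signed sum of its edges. For instance
  ∂[v_0,v_4,v_6] = [v_4,v_6] − [v_0,v_6] + [v_0,v_4],
  ∂[v_1,v_2,v_3] = [v_2,v_3] − [v_1,v_3] + [v_1,v_2].
This gives a 21×14 integer matrix of rank 13; reducing to Smith normal form yields diagonal entries (1,1,1,1,1,1,1,1,1,1,1,1,1).

From H_k ≅ ker(∂_k) / im(∂_{k+1}) we obtain:

  H_1: rank ker ∂_1 − rank ∂_2 = (21 − 6) − 13 = 2, and the invariant factors of ∂_2 are all 1, so H_1 = Z^2.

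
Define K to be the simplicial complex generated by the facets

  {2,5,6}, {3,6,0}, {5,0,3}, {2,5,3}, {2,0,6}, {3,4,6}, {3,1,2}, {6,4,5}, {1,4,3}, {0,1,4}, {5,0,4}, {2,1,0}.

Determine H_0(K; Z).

Take the total order 0 < 1 < 2 < 3 < 4 < 5 < 6 on the vertex set. Then K (dimension 2) consists of the simplices:

  0-simplices (7): [0], [1], [2], [3], [4], [5], [6]
  1-simplices (18): [0,1], [0,2], [0,3], [0,4], [0,5], [0,6], [1,2], [1,3], [1,4], [2,3], [2,5], [2,6], [3,4], [3,5], [3,6], [4,5], [4,6], [5,6]
  2-simplices (12): [0,1,2], [0,1,4], [0,2,6], [0,3,5], [0,3,6], [0,4,5], [1,2,3], [1,3,4], [2,3,5], [2,5,6], [3,4,6], [4,5,6]

Hence C_0 ≅ Z^7, C_1 ≅ Z^18, C_2 ≅ Z^12.

∂_1: C_1 → C_0 sends each edge [p,q] (with p < q) to q − p.
As a 7×18 matrix over Z this has rank 6, with invariant factors (1,1,1,1,1,1).

∂_2: C_2 → C_1 maps a triangle to the signed sum of its edges. For instance
  ∂[1,3,4] = [3,4] − [1,4] + [1,3],
  ∂[0,1,2] = [1,2] − [0,2] + [0,1].
As a 18×12 matrix over Z this has rank 12, with invariant factors (1,1,1,1,1,1,1,1,1,1,1,2).

Now H_k = ker ∂_k / im ∂_{k+1}, so:

  H_0: rank C_0 − rank ∂_1 = 7 − 6 = 1, and the invariant factors of ∂_1 are all 1, so H_0 ≅ Z.

H_0 = Z.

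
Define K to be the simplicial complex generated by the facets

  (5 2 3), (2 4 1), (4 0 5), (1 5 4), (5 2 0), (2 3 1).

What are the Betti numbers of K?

b_0 = 1, b_1 = 1, b_2 = 0.

Order the vertices as 0 < 1 < 2 < 3 < 4 < 5. Listing each simplex with vertices in this order, K has dimension 2 with simplices:

  0-simplices (6): [0], [1], [2], [3], [4], [5]
  1-simplices (12): [0,2], [0,4], [0,5], [1,2], [1,3], [1,4], [1,5], [2,3], [2,4], [2,5], [3,5], [4,5]
  2-simplices (6): [0,2,5], [0,4,5], [1,2,3], [1,2,4], [1,4,5], [2,3,5]

so the chain groups are C_0 ≅ Z^6, C_1 ≅ Z^12, C_2 ≅ Z^6.

The boundary map ∂_1: C_1 → C_0 maps an edge to its endpoints' difference, ∂[p,q] = q − p. For instance
  ∂[1,2] = [2] − [1].
As a 6×12 matrix over Z this has rank 5, with invariant factors (1,1,1,1,1).

Boundary ∂_2: C_2 → C_1 acts by ∂[p,q,r] = [q,r] − [p,r] + [p,q]. For instance
  ∂[1,2,4] = [2,4] − [1,4] + [1,2],
  ∂[2,3,5] = [3,5] − [2,5] + [2,3].
As a 12×6 matrix over Z this has rank 6, with invariant factors (1,1,1,1,1,1).

Now H_k = ker ∂_k / im ∂_{k+1}, so:

  H_0: rank C_0 − rank ∂_1 = 6 − 5 = 1, and the invariant factors of ∂_1 are all 1, so H_0 ≅ Z.
  H_1: rank ker ∂_1 − rank ∂_2 = (12 − 5) − 6 = 1, and the invariant factors of ∂_2 are all 1, so H_1 ≅ Z.
  H_2: rank ker ∂_2 − rank ∂_3 = (6 − 6) − 0 = 0, and there is no ∂_3, so H_2 ≅ 0.

Hence the Betti numbers are b_0 = 1, b_1 = 1, b_2 = 0.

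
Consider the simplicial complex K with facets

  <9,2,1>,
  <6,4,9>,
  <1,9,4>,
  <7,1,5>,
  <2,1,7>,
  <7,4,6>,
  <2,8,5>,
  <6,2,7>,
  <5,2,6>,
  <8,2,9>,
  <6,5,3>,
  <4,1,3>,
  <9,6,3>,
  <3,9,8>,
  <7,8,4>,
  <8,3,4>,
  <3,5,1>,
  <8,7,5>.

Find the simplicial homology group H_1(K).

Fix the vertex order 1 < 2 < 3 < 4 < 5 < 6 < 7 < 8 < 9 and write every simplex with vertices in increasing order. Then dim K = 2 and the simplices of K are:

  0-simplices (9): [1], [2], [3], [4], [5], [6], [7], [8], [9]
  1-simplices (27): (27 of them)
  2-simplices (18): [1,2,7], [1,2,9], [1,3,4], [1,3,5], [1,4,9], [1,5,7], [2,5,6], [2,5,8], [2,6,7], [2,8,9], [3,4,8], [3,5,6], [3,6,9], [3,8,9], [4,6,7], [4,6,9], [4,7,8], [5,7,8]

Hence C_0 ≅ Z^9, C_1 ≅ Z^27, C_2 ≅ Z^18.

Boundary ∂_1: C_1 → C_0 sends each edge [p,q] (with p < q) to q − p. For instance
  ∂[2,5] = [5] − [2].
The 9×27 boundary matrix has rank 8 and Smith normal form diag(1,1,1,1,1,1,1,1).

The boundary map ∂_2: C_2 → C_1 acts by ∂[p,q,r] = [q,r] − [p,r] + [p,q]. For instance
  ∂[4,7,8] = [7,8] − [4,8] + [4,7],
  ∂[4,6,9] = [6,9] − [4,9] + [4,6].
As a 27×18 matrix over Z this has rank 18, with invariant factors (1,1,1,1,1,1,1,1,1,1,1,1,1,1,1,1,1,2).

From H_k ≅ ker(∂_k) / im(∂_{k+1}) we obtain:

  H_1: rank ker ∂_1 − rank ∂_2 = (27 − 8) − 18 = 1, and ∂_2 has invariant factor 2 > 1, so H_1 ≅ Z × Z/2.

(K is a triangulation of the Klein bottle.)

H_1 ≅ Z × Z/2.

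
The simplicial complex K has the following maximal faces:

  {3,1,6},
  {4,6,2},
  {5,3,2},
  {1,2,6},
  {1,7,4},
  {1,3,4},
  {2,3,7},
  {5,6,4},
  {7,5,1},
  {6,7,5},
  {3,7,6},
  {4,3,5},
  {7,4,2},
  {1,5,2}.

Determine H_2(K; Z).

Fix the vertex order 1 < 2 < 3 < 4 < 5 < 6 < 7 and write every simplex with vertices in increasing order. Then dim K = 2 and the simplices of K are:

  0-simplices (7): [1], [2], [3], [4], [5], [6], [7]
  1-simplices (21): [1,2], [1,3], [1,4], [1,5], [1,6], [1,7], [2,3], [2,4], [2,5], [2,6], [2,7], [3,4], [3,5], [3,6], [3,7], [4,5], [4,6], [4,7], [5,6], [5,7], [6,7]
  2-simplices (14): [1,2,5], [1,2,6], [1,3,4], [1,3,6], [1,4,7], [1,5,7], [2,3,5], [2,3,7], [2,4,6], [2,4,7], [3,4,5], [3,6,7], [4,5,6], [5,6,7]

so the chain groups are C_0 ≅ Z^7, C_1 ≅ Z^21, C_2 ≅ Z^14.

∂_1: C_1 → C_0 is given by ∂[p,q] = [q] − [p]. For instance
  ∂[5,7] = [7] − [5].
The 7×21 boundary matrix has rank 6 and Smith normal form diag(1,1,1,1,1,1).

∂_2: C_2 → C_1 maps a triangle to the signed sum of its edges. For instance
  ∂[2,4,6] = [4,6] − [2,6] + [2,4],
  ∂[1,4,7] = [4,7] − [1,7] + [1,4].
As a 21×14 matrix over Z this has rank 13, with invariant factors (1,1,1,1,1,1,1,1,1,1,1,1,1).

From H_k ≅ ker(∂_k) / im(∂_{k+1}) we obtain:

  H_2: rank ker ∂_2 − rank ∂_3 = (14 − 13) − 0 = 1, and there is no ∂_3, so H_2 ≅ Z.

H_2 ≅ Z.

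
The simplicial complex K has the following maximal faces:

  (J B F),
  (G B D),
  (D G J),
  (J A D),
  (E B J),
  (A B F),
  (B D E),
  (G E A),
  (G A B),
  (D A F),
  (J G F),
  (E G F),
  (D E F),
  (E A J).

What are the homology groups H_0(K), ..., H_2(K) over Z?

H_0 = Z,  H_1 = Z^2,  H_2 = Z.

K has 7 vertices, 21 edges, 14 triangles.
rank ∂_0 = 0, rank ∂_1 = 6 ⇒ b_0 = 7 − 0 − 6 = 1; all invariant factors of ∂_1 are 1 so no torsion. So H_0 ≅ Z.
rank ∂_1 = 6, rank ∂_2 = 13 ⇒ b_1 = 21 − 6 − 13 = 2; all invariant factors of ∂_2 are 1 so no torsion. So H_1 ≅ Z^2.
rank ∂_2 = 13, rank ∂_3 = 0 ⇒ b_2 = 14 − 13 − 0 = 1. So H_2 ≅ Z.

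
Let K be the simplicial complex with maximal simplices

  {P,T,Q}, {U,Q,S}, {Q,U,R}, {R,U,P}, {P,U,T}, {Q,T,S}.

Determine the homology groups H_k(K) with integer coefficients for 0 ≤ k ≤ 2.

K has 6 vertices, 12 edges, 6 triangles.
rank ∂_0 = 0, rank ∂_1 = 5 ⇒ b_0 = 6 − 0 − 5 = 1; all invariant factors of ∂_1 are 1 so no torsion. So H_0 ≅ Z.
rank ∂_1 = 5, rank ∂_2 = 6 ⇒ b_1 = 12 − 5 − 6 = 1; all invariant factors of ∂_2 are 1 so no torsion. So H_1 ≅ Z.
rank ∂_2 = 6, rank ∂_3 = 0 ⇒ b_2 = 6 − 6 − 0 = 0. So H_2 ≅ 0.

H_0 = Z,  H_1 = Z,  H_2 = 0.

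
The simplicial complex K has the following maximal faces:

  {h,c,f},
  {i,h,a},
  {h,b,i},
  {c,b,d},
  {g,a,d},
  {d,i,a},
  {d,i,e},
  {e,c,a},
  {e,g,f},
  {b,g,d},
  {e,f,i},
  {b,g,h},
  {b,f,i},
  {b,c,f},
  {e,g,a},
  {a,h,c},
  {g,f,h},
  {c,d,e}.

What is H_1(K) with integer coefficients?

We work with the vertex ordering a < b < c < d < e < f < g < h < i. The simplices of K, each written with vertices in increasing order, are:

  0-simplices (9): a, b, c, d, e, f, g, h, i
  1-simplices (27): ac, ad, ae, ag, ah, ai, bc, bd, bf, bg, bh, bi, cd, ce, cf, ch, de, dg, di, ef, eg, ei, fg, fh, fi, gh, hi
  2-simplices (18): ace, ach, adg, adi, aeg, ahi, bcd, bcf, bdg, bfi, bgh, bhi, cde, cfh, dei, efg, efi, fgh

giving chain groups C_0 ≅ Z^9, C_1 ≅ Z^27, C_2 ≅ Z^18.

Boundary ∂_1: C_1 → C_0 sends each edge [p,q] (with p < q) to q − p.
The 9×27 boundary matrix has rank 8 and Smith normal form diag(1,1,1,1,1,1,1,1).

Boundary ∂_2: C_2 → C_1 sends each 2-simplex [p,q,r] to [q,r] − [p,r] + [p,q]. For instance
  ∂efi = fi − ei + ef,
  ∂fgh = gh − fh + fg.
The resulting 27×18 matrix has rank 18, and its Smith normal form has invariant factors (1,1,1,1,1,1,1,1,1,1,1,1,1,1,1,1,1,2).

Computing H_k = (kernel of ∂_k) / (image of ∂_{k+1}):

  H_1: rank ker ∂_1 − rank ∂_2 = (27 − 8) − 18 = 1, and ∂_2 has invariant factor 2 > 1, so H_1 = Z ⊕ Z/2Z.

H_1 ≅ Z ⊕ Z/2Z.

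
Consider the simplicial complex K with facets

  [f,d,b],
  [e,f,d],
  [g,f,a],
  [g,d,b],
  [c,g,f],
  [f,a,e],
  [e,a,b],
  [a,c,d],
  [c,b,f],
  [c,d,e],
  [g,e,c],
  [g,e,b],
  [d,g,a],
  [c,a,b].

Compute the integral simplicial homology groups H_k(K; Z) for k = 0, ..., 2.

H_0 = Z,  H_1 = Z^2,  H_2 = Z.

We work with the vertex ordering a < b < c < d < e < f < g. The simplices of K, each written with vertices in increasing order, are:

  0-simplices (7): a, b, c, d, e, f, g
  1-simplices (21): ab, ac, ad, ae, af, ag, bc, bd, be, bf, bg, cd, ce, cf, cg, de, df, dg, ef, eg, fg
  2-simplices (14): abc, abe, acd, adg, aef, afg, bcf, bdf, bdg, beg, cde, ceg, cfg, def

Hence C_0 ≅ Z^7, C_1 ≅ Z^21, C_2 ≅ Z^14.

Boundary ∂_1: C_1 → C_0 is given by ∂[p,q] = [q] − [p].
The resulting 7×21 matrix has rank 6, and its Smith normal form has invariant factors (1,1,1,1,1,1).

The boundary map ∂_2: C_2 → C_1 sends each 2-simplex [p,q,r] to [q,r] − [p,r] + [p,q]. For instance
  ∂beg = eg − bg + be,
  ∂ceg = eg − cg + ce.
The 21×14 boundary matrix has rank 13 and Smith normal form diag(1,1,1,1,1,1,1,1,1,1,1,1,1).

Now H_k = ker ∂_k / im ∂_{k+1}, so:

  H_0: rank C_0 − rank ∂_1 = 7 − 6 = 1, and the invariant factors of ∂_1 are all 1, so H_0 = Z.
  H_1: rank ker ∂_1 − rank ∂_2 = (21 − 6) − 13 = 2, and the invariant factors of ∂_2 are all 1, so H_1 = Z^2.
  H_2: rank ker ∂_2 − rank ∂_3 = (14 − 13) − 0 = 1, and there is no ∂_3, so H_2 = Z.

(K is a triangulation of the torus T^2.)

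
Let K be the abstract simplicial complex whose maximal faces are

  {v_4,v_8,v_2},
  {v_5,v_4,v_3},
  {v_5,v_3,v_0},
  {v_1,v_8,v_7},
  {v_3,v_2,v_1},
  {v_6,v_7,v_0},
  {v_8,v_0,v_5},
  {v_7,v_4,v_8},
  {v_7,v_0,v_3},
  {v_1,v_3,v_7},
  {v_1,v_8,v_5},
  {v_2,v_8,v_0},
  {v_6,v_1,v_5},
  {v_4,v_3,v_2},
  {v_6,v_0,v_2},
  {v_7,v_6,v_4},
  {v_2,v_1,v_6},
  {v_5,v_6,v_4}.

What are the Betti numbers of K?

Fix the vertex order v_0 < v_1 < v_2 < v_3 < v_4 < v_5 < v_6 < v_7 < v_8 and write every simplex with vertices in increasing order. Then dim K = 2 and the simplices of K are:

  0-simplices (9): [v_0], [v_1], [v_2], [v_3], [v_4], [v_5], [v_6], [v_7], [v_8]
  1-simplices (27): (27 of them)
  2-simplices (18): (18 of them)

giving chain groups C_0 ≅ Z^9, C_1 ≅ Z^27, C_2 ≅ Z^18.

∂_1: C_1 → C_0 maps an edge to its endpoints' difference, ∂[p,q] = q − p. For instance
  ∂[v_6,v_7] = [v_7] − [v_6].
This gives a 9×27 integer matrix of rank 8; reducing to Smith normal form yields diagonal entries (1,1,1,1,1,1,1,1).

The boundary map ∂_2: C_2 → C_1 sends each 2-simplex [p,q,r] to [q,r] − [p,r] + [p,q]. For instance
  ∂[v_1,v_3,v_7] = [v_3,v_7] − [v_1,v_7] + [v_1,v_3],
  ∂[v_4,v_5,v_6] = [v_5,v_6] − [v_4,v_6] + [v_4,v_5].
As a 27×18 matrix over Z this has rank 17, with invariant factors (1,1,1,1,1,1,1,1,1,1,1,1,1,1,1,1,1).

Reading off H_k = ker ∂_k / im ∂_{k+1}:

  H_0: rank C_0 − rank ∂_1 = 9 − 8 = 1, and the invariant factors of ∂_1 are all 1, so H_0 = Z.
  H_1: rank ker ∂_1 − rank ∂_2 = (27 − 8) − 17 = 2, and the invariant factors of ∂_2 are all 1, so H_1 = Z^2.
  H_2: rank ker ∂_2 − rank ∂_3 = (18 − 17) − 0 = 1, and there is no ∂_3, so H_2 = Z.

As a check, the Euler characteristic is 9 − 27 + 18 = 0, which agrees with 1 − 2 + 1 = 0.
(K is a triangulation of the torus T^2.)

Hence the Betti numbers are b_0 = 1, b_1 = 2, b_2 = 1.

b_0 = 1, b_1 = 2, b_2 = 1.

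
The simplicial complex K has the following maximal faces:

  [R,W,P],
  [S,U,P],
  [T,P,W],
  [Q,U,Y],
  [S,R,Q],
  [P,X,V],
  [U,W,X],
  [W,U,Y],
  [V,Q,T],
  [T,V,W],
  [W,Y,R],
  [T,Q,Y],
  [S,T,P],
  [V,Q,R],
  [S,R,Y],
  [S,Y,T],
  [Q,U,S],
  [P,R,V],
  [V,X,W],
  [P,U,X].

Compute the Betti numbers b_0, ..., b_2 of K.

b_0 = 1, b_1 = 1, b_2 = 0.

We work with the vertex ordering P < Q < R < S < T < U < V < W < X < Y. The simplices of K, each written with vertices in increasing order, are:

  0-simplices (10): P, Q, R, S, T, U, V, W, X, Y
  1-simplices (30): PR, PS, PT, PU, PV, PW, PX, QR, QS, QT, QU, QV, QY, RS, RV, RW, RY, ST, SU, SY, TV, TW, TY, UW, UX, UY, VW, VX, WX, WY
  2-simplices (20): PRV, PRW, PST, PSU, PTW, PUX, PVX, QRS, QRV, QSU, QTV, QTY, QUY, RSY, RWY, STY, TVW, UWX, UWY, VWX

so the chain groups are C_0 ≅ Z^10, C_1 ≅ Z^30, C_2 ≅ Z^20.

Boundary ∂_1: C_1 → C_0 maps an edge to its endpoints' difference, ∂[p,q] = q − p. For instance
  ∂PR = R − P.
This gives a 10×30 integer matrix of rank 9; reducing to Smith normal form yields diagonal entries (1,1,1,1,1,1,1,1,1).

Boundary ∂_2: C_2 → C_1 acts by ∂[p,q,r] = [q,r] − [p,r] + [p,q]. For instance
  ∂PUX = UX − PX + PU,
  ∂QTY = TY − QY + QT.
The resulting 30×20 matrix has rank 20, and its Smith normal form has invariant factors (1,1,1,1,1,1,1,1,1,1,1,1,1,1,1,1,1,1,1,2).

Computing H_k = (kernel of ∂_k) / (image of ∂_{k+1}):

  H_0: rank C_0 − rank ∂_1 = 10 − 9 = 1, and the invariant factors of ∂_1 are all 1, so H_0 = Z.
  H_1: rank ker ∂_1 − rank ∂_2 = (30 − 9) − 20 = 1, and ∂_2 has invariant factor 2 > 1, so H_1 = Z × Z/2.
  H_2: rank ker ∂_2 − rank ∂_3 = (20 − 20) − 0 = 0, and there is no ∂_3, so H_2 = 0.

(K is a triangulation of the Klein bottle.)

Hence the Betti numbers are b_0 = 1, b_1 = 1, b_2 = 0.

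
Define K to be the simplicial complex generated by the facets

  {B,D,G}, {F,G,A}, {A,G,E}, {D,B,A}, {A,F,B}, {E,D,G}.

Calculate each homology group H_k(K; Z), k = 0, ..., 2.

H_0 = Z,  H_1 = Z,  H_2 = 0.

Take the total order A < B < D < E < F < G on the vertex set. Then K (dimension 2) consists of the simplices:

  0-simplices (6): A, B, D, E, F, G
  1-simplices (12): AB, AD, AE, AF, AG, BD, BF, BG, DE, DG, EG, FG
  2-simplices (6): ABD, ABF, AEG, AFG, BDG, DEG

Hence C_0 ≅ Z^6, C_1 ≅ Z^12, C_2 ≅ Z^6.

The boundary map ∂_1: C_1 → C_0 sends each edge [p,q] (with p < q) to q − p. For instance
  ∂DG = G − D.
The resulting 6×12 matrix has rank 5, and its Smith normal form has invariant factors (1,1,1,1,1).

The boundary map ∂_2: C_2 → C_1 acts by ∂[p,q,r] = [q,r] − [p,r] + [p,q]. For instance
  ∂AEG = EG − AG + AE,
  ∂ABD = BD − AD + AB.
The 12×6 boundary matrix has rank 6 and Smith normal form diag(1,1,1,1,1,1).

Computing H_k = (kernel of ∂_k) / (image of ∂_{k+1}):

  H_0: rank C_0 − rank ∂_1 = 6 − 5 = 1, and the invariant factors of ∂_1 are all 1, so H_0 = Z.
  H_1: rank ker ∂_1 − rank ∂_2 = (12 − 5) − 6 = 1, and the invariant factors of ∂_2 are all 1, so H_1 = Z.
  H_2: rank ker ∂_2 − rank ∂_3 = (6 − 6) − 0 = 0, and there is no ∂_3, so H_2 = 0.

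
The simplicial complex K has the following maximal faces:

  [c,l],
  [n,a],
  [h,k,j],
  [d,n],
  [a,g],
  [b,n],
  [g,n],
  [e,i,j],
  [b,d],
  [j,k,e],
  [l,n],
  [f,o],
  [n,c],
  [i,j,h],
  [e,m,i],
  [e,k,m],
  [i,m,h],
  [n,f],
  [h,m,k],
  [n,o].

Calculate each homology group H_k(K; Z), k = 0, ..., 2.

K has 15 vertices, 24 edges, 8 triangles.
rank ∂_0 = 0, rank ∂_1 = 13 ⇒ b_0 = 15 − 0 − 13 = 2; all invariant factors of ∂_1 are 1 so no torsion. So H_0 ≅ Z^2.
rank ∂_1 = 13, rank ∂_2 = 7 ⇒ b_1 = 24 − 13 − 7 = 4; all invariant factors of ∂_2 are 1 so no torsion. So H_1 ≅ Z^4.
rank ∂_2 = 7, rank ∂_3 = 0 ⇒ b_2 = 8 − 7 − 0 = 1. So H_2 ≅ Z.

H_0 ≅ Z^2,  H_1 ≅ Z^4,  H_2 ≅ Z.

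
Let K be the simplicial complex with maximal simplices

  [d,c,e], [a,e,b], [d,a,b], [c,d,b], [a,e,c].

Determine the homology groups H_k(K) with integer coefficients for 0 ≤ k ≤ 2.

Fix the vertex order a < b < c < d < e and write every simplex with vertices in increasing order. Then dim K = 2 and the simplices of K are:

  0-simplices (5): a, b, c, d, e
  1-simplices (10): ab, ac, ad, ae, bc, bd, be, cd, ce, de
  2-simplices (5): abd, abe, ace, bcd, cde

Hence C_0 ≅ Z^5, C_1 ≅ Z^10, C_2 ≅ Z^5.

Boundary ∂_1: C_1 → C_0 maps an edge to its endpoints' difference, ∂[p,q] = q − p. For instance
  ∂ac = c − a.
The resulting 5×10 matrix has rank 4, and its Smith normal form has invariant factors (1,1,1,1).

∂_2: C_2 → C_1 sends each 2-simplex [p,q,r] to [q,r] − [p,r] + [p,q]. For instance
  ∂cde = de − ce + cd,
  ∂abd = bd − ad + ab.
This gives a 10×5 integer matrix of rank 5; reducing to Smith normal form yields diagonal entries (1,1,1,1,1).

Now H_k = ker ∂_k / im ∂_{k+1}, so:

  H_0: rank C_0 − rank ∂_1 = 5 − 4 = 1, and the invariant factors of ∂_1 are all 1, so H_0 ≅ Z.
  H_1: rank ker ∂_1 − rank ∂_2 = (10 − 4) − 5 = 1, and the invariant factors of ∂_2 are all 1, so H_1 ≅ Z.
  H_2: rank ker ∂_2 − rank ∂_3 = (5 − 5) − 0 = 0, and there is no ∂_3, so H_2 ≅ 0.

As a check, the Euler characteristic is 5 − 10 + 5 = 0, which agrees with 1 − 1 + 0 = 0.
(K is a triangulation of the Möbius band.)

H_0 = Z,  H_1 = Z,  H_2 = 0.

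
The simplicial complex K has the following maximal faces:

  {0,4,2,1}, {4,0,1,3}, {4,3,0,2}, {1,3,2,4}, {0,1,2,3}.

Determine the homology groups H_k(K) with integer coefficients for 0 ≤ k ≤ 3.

Take the total order 0 < 1 < 2 < 3 < 4 on the vertex set. Then K (dimension 3) consists of the simplices:

  0-simplices (5): [0], [1], [2], [3], [4]
  1-simplices (10): [0,1], [0,2], [0,3], [0,4], [1,2], [1,3], [1,4], [2,3], [2,4], [3,4]
  2-simplices (10): [0,1,2], [0,1,3], [0,1,4], [0,2,3], [0,2,4], [0,3,4], [1,2,3], [1,2,4], [1,3,4], [2,3,4]
  3-simplices (5): [0,1,2,3], [0,1,2,4], [0,1,3,4], [0,2,3,4], [1,2,3,4]

giving chain groups C_0 ≅ Z^5, C_1 ≅ Z^10, C_2 ≅ Z^10, C_3 ≅ Z^5.

The boundary map ∂_1: C_1 → C_0 maps an edge to its endpoints' difference, ∂[p,q] = q − p. For instance
  ∂[3,4] = [4] − [3].
The 5×10 boundary matrix has rank 4 and Smith normal form diag(1,1,1,1).

∂_2: C_2 → C_1 acts by ∂[p,q,r] = [q,r] − [p,r] + [p,q]. For instance
  ∂[1,3,4] = [3,4] − [1,4] + [1,3],
  ∂[0,2,4] = [2,4] − [0,4] + [0,2].
The 10×10 boundary matrix has rank 6 and Smith normal form diag(1,1,1,1,1,1).

∂_3: C_3 → C_2 sends each 3-simplex σ to the alternating sum Σ_i (−1)^i (σ with its i-th vertex removed). For instance
  ∂[0,1,2,4] = [1,2,4] − [0,2,4] + [0,1,4] − [0,1,2],
  ∂[0,1,2,3] = [1,2,3] − [0,2,3] + [0,1,3] − [0,1,2].
This gives a 10×5 integer matrix of rank 4; reducing to Smith normal form yields diagonal entries (1,1,1,1).

Reading off H_k = ker ∂_k / im ∂_{k+1}:

  H_0: rank C_0 − rank ∂_1 = 5 − 4 = 1, and the invariant factors of ∂_1 are all 1, so H_0 = Z.
  H_1: rank ker ∂_1 − rank ∂_2 = (10 − 4) − 6 = 0, and the invariant factors of ∂_2 are all 1, so H_1 = 0.
  H_2: rank ker ∂_2 − rank ∂_3 = (10 − 6) − 4 = 0, and the invariant factors of ∂_3 are all 1, so H_2 = 0.
  H_3: rank ker ∂_3 − rank ∂_4 = (5 − 4) − 0 = 1, and there is no ∂_4, so H_3 = Z.

H_0 ≅ Z,  H_1 = 0,  H_2 = 0,  H_3 ≅ Z.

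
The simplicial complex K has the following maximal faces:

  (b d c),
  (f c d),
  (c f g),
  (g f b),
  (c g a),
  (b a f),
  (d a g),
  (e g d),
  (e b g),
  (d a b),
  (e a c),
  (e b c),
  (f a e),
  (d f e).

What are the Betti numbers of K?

Take the total order a < b < c < d < e < f < g on the vertex set. Then K (dimension 2) consists of the simplices:

  0-simplices (7): a, b, c, d, e, f, g
  1-simplices (21): ab, ac, ad, ae, af, ag, bc, bd, be, bf, bg, cd, ce, cf, cg, de, df, dg, ef, eg, fg
  2-simplices (14): abd, abf, ace, acg, adg, aef, bcd, bce, beg, bfg, cdf, cfg, def, deg

so the chain groups are C_0 ≅ Z^7, C_1 ≅ Z^21, C_2 ≅ Z^14.

Boundary ∂_1: C_1 → C_0 maps an edge to its endpoints' difference, ∂[p,q] = q − p.
As a 7×21 matrix over Z this has rank 6, with invariant factors (1,1,1,1,1,1).

∂_2: C_2 → C_1 acts by ∂[p,q,r] = [q,r] − [p,r] + [p,q]. For instance
  ∂ace = ce − ae + ac,
  ∂bfg = fg − bg + bf.
The resulting 21×14 matrix has rank 13, and its Smith normal form has invariant factors (1,1,1,1,1,1,1,1,1,1,1,1,1).

Reading off H_k = ker ∂_k / im ∂_{k+1}:

  H_0: rank C_0 − rank ∂_1 = 7 − 6 = 1, and the invariant factors of ∂_1 are all 1, so H_0 = Z.
  H_1: rank ker ∂_1 − rank ∂_2 = (21 − 6) − 13 = 2, and the invariant factors of ∂_2 are all 1, so H_1 = Z^2.
  H_2: rank ker ∂_2 − rank ∂_3 = (14 − 13) − 0 = 1, and there is no ∂_3, so H_2 = Z.

As a check, the Euler characteristic is 7 − 21 + 14 = 0, which agrees with 1 − 2 + 1 = 0.

Hence the Betti numbers are b_0 = 1, b_1 = 2, b_2 = 1.

b_0 = 1, b_1 = 2, b_2 = 1.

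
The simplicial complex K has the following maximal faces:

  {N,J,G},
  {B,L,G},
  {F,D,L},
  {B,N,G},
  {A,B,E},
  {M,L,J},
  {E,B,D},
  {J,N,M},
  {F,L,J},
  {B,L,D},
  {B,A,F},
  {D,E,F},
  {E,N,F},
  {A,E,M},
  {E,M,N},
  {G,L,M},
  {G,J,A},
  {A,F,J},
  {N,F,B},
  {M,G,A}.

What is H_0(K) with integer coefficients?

Take the total order A < B < D < E < F < G < J < L < M < N on the vertex set. Then K (dimension 2) consists of the simplices:

  0-simplices (10): A, B, D, E, F, G, J, L, M, N
  1-simplices (30): AB, AE, AF, AG, AJ, AM, BD, BE, BF, BG, BL, BN, DE, DF, DL, EF, EM, EN, FJ, FL, FN, GJ, GL, GM, GN, JL, JM, JN, LM, MN
  2-simplices (20): ABE, ABF, AEM, AFJ, AGJ, AGM, BDE, BDL, BFN, BGL, BGN, DEF, DFL, EFN, EMN, FJL, GJN, GLM, JLM, JMN

Hence C_0 ≅ Z^10, C_1 ≅ Z^30, C_2 ≅ Z^20.

∂_1: C_1 → C_0 maps an edge to its endpoints' difference, ∂[p,q] = q − p. For instance
  ∂JM = M − J.
As a 10×30 matrix over Z this has rank 9, with invariant factors (1,1,1,1,1,1,1,1,1).

∂_2: C_2 → C_1 acts by ∂[p,q,r] = [q,r] − [p,r] + [p,q]. For instance
  ∂AGJ = GJ − AJ + AG,
  ∂AEM = EM − AM + AE.
The resulting 30×20 matrix has rank 20, and its Smith normal form has invariant factors (1,1,1,1,1,1,1,1,1,1,1,1,1,1,1,1,1,1,1,2).

Computing H_k = (kernel of ∂_k) / (image of ∂_{k+1}):

  H_0: rank C_0 − rank ∂_1 = 10 − 9 = 1, and the invariant factors of ∂_1 are all 1, so H_0 = Z.

(K is a triangulation of the Klein bottle.)

H_0 = Z.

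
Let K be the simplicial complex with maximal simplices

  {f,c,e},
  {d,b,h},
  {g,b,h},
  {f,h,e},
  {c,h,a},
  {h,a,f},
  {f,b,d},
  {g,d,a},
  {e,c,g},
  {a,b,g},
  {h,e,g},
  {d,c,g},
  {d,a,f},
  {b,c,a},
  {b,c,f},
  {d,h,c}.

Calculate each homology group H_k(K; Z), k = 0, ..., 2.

H_0 ≅ Z,  H_1 ≅ Z^2,  H_2 ≅ Z.

Order the vertices as a < b < c < d < e < f < g < h. Listing each simplex with vertices in this order, K has dimension 2 with simplices:

  0-simplices (8): a, b, c, d, e, f, g, h
  1-simplices (24): ab, ac, ad, af, ag, ah, bc, bd, bf, bg, bh, cd, ce, cf, cg, ch, df, dg, dh, ef, eg, eh, fh, gh
  2-simplices (16): abc, abg, ach, adf, adg, afh, bcf, bdf, bdh, bgh, cdg, cdh, cef, ceg, efh, egh

so the chain groups are C_0 ≅ Z^8, C_1 ≅ Z^24, C_2 ≅ Z^16.

The boundary map ∂_1: C_1 → C_0 is given by ∂[p,q] = [q] − [p].
This gives a 8×24 integer matrix of rank 7; reducing to Smith normal form yields diagonal entries (1,1,1,1,1,1,1).

Boundary ∂_2: C_2 → C_1 sends each 2-simplex [p,q,r] to [q,r] − [p,r] + [p,q]. For instance
  ∂bcf = cf − bf + bc,
  ∂bdh = dh − bh + bd.
As a 24×16 matrix over Z this has rank 15, with invariant factors (1,1,1,1,1,1,1,1,1,1,1,1,1,1,1).

Reading off H_k = ker ∂_k / im ∂_{k+1}:

  H_0: rank C_0 − rank ∂_1 = 8 − 7 = 1, and the invariant factors of ∂_1 are all 1, so H_0 ≅ Z.
  H_1: rank ker ∂_1 − rank ∂_2 = (24 − 7) − 15 = 2, and the invariant factors of ∂_2 are all 1, so H_1 ≅ Z^2.
  H_2: rank ker ∂_2 − rank ∂_3 = (16 − 15) − 0 = 1, and there is no ∂_3, so H_2 ≅ Z.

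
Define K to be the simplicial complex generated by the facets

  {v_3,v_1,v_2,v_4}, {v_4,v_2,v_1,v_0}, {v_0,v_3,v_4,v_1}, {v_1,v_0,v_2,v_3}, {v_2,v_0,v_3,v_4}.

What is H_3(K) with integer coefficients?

H_3 = Z.

We work with the vertex ordering v_0 < v_1 < v_2 < v_3 < v_4. The simplices of K, each written with vertices in increasing order, are:

  0-simplices (5): [v_0], [v_1], [v_2], [v_3], [v_4]
  1-simplices (10): [v_0,v_1], [v_0,v_2], [v_0,v_3], [v_0,v_4], [v_1,v_2], [v_1,v_3], [v_1,v_4], [v_2,v_3], [v_2,v_4], [v_3,v_4]
  2-simplices (10): [v_0,v_1,v_2], [v_0,v_1,v_3], [v_0,v_1,v_4], [v_0,v_2,v_3], [v_0,v_2,v_4], [v_0,v_3,v_4], [v_1,v_2,v_3], [v_1,v_2,v_4], [v_1,v_3,v_4], [v_2,v_3,v_4]
  3-simplices (5): [v_0,v_1,v_2,v_3], [v_0,v_1,v_2,v_4], [v_0,v_1,v_3,v_4], [v_0,v_2,v_3,v_4], [v_1,v_2,v_3,v_4]

so the chain groups are C_0 ≅ Z^5, C_1 ≅ Z^10, C_2 ≅ Z^10, C_3 ≅ Z^5.

Boundary ∂_1: C_1 → C_0 is given by ∂[p,q] = [q] − [p]. For instance
  ∂[v_0,v_2] = [v_2] − [v_0].
This gives a 5×10 integer matrix of rank 4; reducing to Smith normal form yields diagonal entries (1,1,1,1).

Boundary ∂_2: C_2 → C_1 acts by ∂[p,q,r] = [q,r] − [p,r] + [p,q]. For instance
  ∂[v_1,v_2,v_4] = [v_2,v_4] − [v_1,v_4] + [v_1,v_2],
  ∂[v_0,v_1,v_3] = [v_1,v_3] − [v_0,v_3] + [v_0,v_1].
As a 10×10 matrix over Z this has rank 6, with invariant factors (1,1,1,1,1,1).

Boundary ∂_3: C_3 → C_2 sends each 3-simplex σ to the alternating sum Σ_i (−1)^i (σ with its i-th vertex removed). For instance
  ∂[v_1,v_2,v_3,v_4] = [v_2,v_3,v_4] − [v_1,v_3,v_4] + [v_1,v_2,v_4] − [v_1,v_2,v_3],
  ∂[v_0,v_1,v_2,v_3] = [v_1,v_2,v_3] − [v_0,v_2,v_3] + [v_0,v_1,v_3] − [v_0,v_1,v_2].
This gives a 10×5 integer matrix of rank 4; reducing to Smith normal form yields diagonal entries (1,1,1,1).

Reading off H_k = ker ∂_k / im ∂_{k+1}:

  H_3: rank ker ∂_3 − rank ∂_4 = (5 − 4) − 0 = 1, and there is no ∂_4, so H_3 ≅ Z.

(K is a triangulation of the 3-sphere S^3.)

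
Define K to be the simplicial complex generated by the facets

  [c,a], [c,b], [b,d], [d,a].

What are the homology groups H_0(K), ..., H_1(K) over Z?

H_0 ≅ Z,  H_1 ≅ Z.

Fix the vertex order a < b < c < d and write every simplex with vertices in increasing order. Then dim K = 1 and the simplices of K are:

  0-simplices (4): a, b, c, d
  1-simplices (4): ac, ad, bc, bd

giving chain groups C_0 ≅ Z^4, C_1 ≅ Z^4.

∂_1: C_1 → C_0 sends each edge [p,q] (with p < q) to q − p.
This gives a 4×4 integer matrix of rank 3; reducing to Smith normal form yields diagonal entries (1,1,1).

Reading off H_k = ker ∂_k / im ∂_{k+1}:

  H_0: rank C_0 − rank ∂_1 = 4 − 3 = 1, and the invariant factors of ∂_1 are all 1, so H_0 ≅ Z.
  H_1: rank ker ∂_1 − rank ∂_2 = (4 − 3) − 0 = 1, and there is no ∂_2, so H_1 ≅ Z.

(K is a triangulation of the circle S^1.)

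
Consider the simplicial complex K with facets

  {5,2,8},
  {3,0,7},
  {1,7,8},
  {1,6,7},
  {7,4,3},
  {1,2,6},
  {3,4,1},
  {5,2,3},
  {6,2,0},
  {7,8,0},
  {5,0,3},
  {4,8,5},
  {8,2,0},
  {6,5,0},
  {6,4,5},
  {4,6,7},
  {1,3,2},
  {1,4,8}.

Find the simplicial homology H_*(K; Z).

H_0 = Z,  H_1 = Z × Z/2,  H_2 = 0.

Take the total order 0 < 1 < 2 < 3 < 4 < 5 < 6 < 7 < 8 on the vertex set. Then K (dimension 2) consists of the simplices:

  0-simplices (9): [0], [1], [2], [3], [4], [5], [6], [7], [8]
  1-simplices (27): (27 of them)
  2-simplices (18): [0,2,6], [0,2,8], [0,3,5], [0,3,7], [0,5,6], [0,7,8], [1,2,3], [1,2,6], [1,3,4], [1,4,8], [1,6,7], [1,7,8], [2,3,5], [2,5,8], [3,4,7], [4,5,6], [4,5,8], [4,6,7]

so the chain groups are C_0 ≅ Z^9, C_1 ≅ Z^27, C_2 ≅ Z^18.

The boundary map ∂_1: C_1 → C_0 sends each edge [p,q] (with p < q) to q − p.
This gives a 9×27 integer matrix of rank 8; reducing to Smith normal form yields diagonal entries (1,1,1,1,1,1,1,1).

∂_2: C_2 → C_1 maps a triangle to the signed sum of its edges. For instance
  ∂[1,2,6] = [2,6] − [1,6] + [1,2],
  ∂[4,5,8] = [5,8] − [4,8] + [4,5].
The 27×18 boundary matrix has rank 18 and Smith normal form diag(1,1,1,1,1,1,1,1,1,1,1,1,1,1,1,1,1,2).

Now H_k = ker ∂_k / im ∂_{k+1}, so:

  H_0: rank C_0 − rank ∂_1 = 9 − 8 = 1, and the invariant factors of ∂_1 are all 1, so H_0 ≅ Z.
  H_1: rank ker ∂_1 − rank ∂_2 = (27 − 8) − 18 = 1, and ∂_2 has invariant factor 2 > 1, so H_1 ≅ Z × Z/2.
  H_2: rank ker ∂_2 − rank ∂_3 = (18 − 18) − 0 = 0, and there is no ∂_3, so H_2 ≅ 0.

As a check, the Euler characteristic is 9 − 27 + 18 = 0, which agrees with 1 − 1 + 0 = 0.
(K is a triangulation of the Klein bottle.)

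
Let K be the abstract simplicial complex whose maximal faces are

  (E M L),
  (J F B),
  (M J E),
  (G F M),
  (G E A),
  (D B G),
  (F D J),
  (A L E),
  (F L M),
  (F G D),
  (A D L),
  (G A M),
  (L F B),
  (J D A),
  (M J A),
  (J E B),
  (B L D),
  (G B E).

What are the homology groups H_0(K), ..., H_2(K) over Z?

H_0 ≅ Z,  H_1 ≅ Z ⊕ Z/2Z,  H_2 = 0.

Fix the vertex order A < B < D < E < F < G < J < L < M and write every simplex with vertices in increasing order. Then dim K = 2 and the simplices of K are:

  0-simplices (9): A, B, D, E, F, G, J, L, M
  1-simplices (27): AD, AE, AG, AJ, AL, AM, BD, BE, BF, BG, BJ, BL, DF, DG, DJ, DL, EG, EJ, EL, EM, FG, FJ, FL, FM, GM, JM, LM
  2-simplices (18): ADJ, ADL, AEG, AEL, AGM, AJM, BDG, BDL, BEG, BEJ, BFJ, BFL, DFG, DFJ, EJM, ELM, FGM, FLM

Hence C_0 ≅ Z^9, C_1 ≅ Z^27, C_2 ≅ Z^18.

∂_1: C_1 → C_0 is given by ∂[p,q] = [q] − [p].
As a 9×27 matrix over Z this has rank 8, with invariant factors (1,1,1,1,1,1,1,1).

The boundary map ∂_2: C_2 → C_1 sends each 2-simplex [p,q,r] to [q,r] − [p,r] + [p,q]. For instance
  ∂BEJ = EJ − BJ + BE,
  ∂FGM = GM − FM + FG.
The resulting 27×18 matrix has rank 18, and its Smith normal form has invariant factors (1,1,1,1,1,1,1,1,1,1,1,1,1,1,1,1,1,2).

Computing H_k = (kernel of ∂_k) / (image of ∂_{k+1}):

  H_0: rank C_0 − rank ∂_1 = 9 − 8 = 1, and the invariant factors of ∂_1 are all 1, so H_0 ≅ Z.
  H_1: rank ker ∂_1 − rank ∂_2 = (27 − 8) − 18 = 1, and ∂_2 has invariant factor 2 > 1, so H_1 ≅ Z ⊕ Z/2Z.
  H_2: rank ker ∂_2 − rank ∂_3 = (18 − 18) − 0 = 0, and there is no ∂_3, so H_2 ≅ 0.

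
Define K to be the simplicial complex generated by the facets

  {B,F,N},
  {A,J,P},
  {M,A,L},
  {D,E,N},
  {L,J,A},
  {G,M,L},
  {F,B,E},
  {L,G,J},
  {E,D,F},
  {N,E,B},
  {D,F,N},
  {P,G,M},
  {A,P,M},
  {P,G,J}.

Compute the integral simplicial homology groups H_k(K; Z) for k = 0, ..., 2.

H_0 ≅ Z^2,  H_1 = 0,  H_2 ≅ Z^2.

K has 11 vertices, 21 edges, 14 triangles.
rank ∂_0 = 0, rank ∂_1 = 9 ⇒ b_0 = 11 − 0 − 9 = 2; all invariant factors of ∂_1 are 1 so no torsion. So H_0 ≅ Z^2.
rank ∂_1 = 9, rank ∂_2 = 12 ⇒ b_1 = 21 − 9 − 12 = 0; all invariant factors of ∂_2 are 1 so no torsion. So H_1 ≅ 0.
rank ∂_2 = 12, rank ∂_3 = 0 ⇒ b_2 = 14 − 12 − 0 = 2. So H_2 ≅ Z^2.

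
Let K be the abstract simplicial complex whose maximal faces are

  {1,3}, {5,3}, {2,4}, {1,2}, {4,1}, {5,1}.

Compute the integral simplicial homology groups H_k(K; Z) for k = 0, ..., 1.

H_0 ≅ Z,  H_1 ≅ Z^2.

We work with the vertex ordering 1 < 2 < 3 < 4 < 5. The simplices of K, each written with vertices in increasing order, are:

  0-simplices (5): [1], [2], [3], [4], [5]
  1-simplices (6): [1,2], [1,3], [1,4], [1,5], [2,4], [3,5]

so the chain groups are C_0 ≅ Z^5, C_1 ≅ Z^6.

Boundary ∂_1: C_1 → C_0 is given by ∂[p,q] = [q] − [p]. For instance
  ∂[2,4] = [4] − [2].
This gives a 5×6 integer matrix of rank 4; reducing to Smith normal form yields diagonal entries (1,1,1,1).

Reading off H_k = ker ∂_k / im ∂_{k+1}:

  H_0: rank C_0 − rank ∂_1 = 5 − 4 = 1, and the invariant factors of ∂_1 are all 1, so H_0 = Z.
  H_1: rank ker ∂_1 − rank ∂_2 = (6 − 4) − 0 = 2, and there is no ∂_2, so H_1 = Z^2.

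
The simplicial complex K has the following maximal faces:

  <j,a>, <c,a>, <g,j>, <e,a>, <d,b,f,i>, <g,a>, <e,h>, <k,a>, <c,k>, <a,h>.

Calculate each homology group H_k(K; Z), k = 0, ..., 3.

Fix the vertex order a < b < c < d < e < f < g < h < i < j < k and write every simplex with vertices in increasing order. Then dim K = 3 and the simplices of K are:

  0-simplices (11): a, b, c, d, e, f, g, h, i, j, k
  1-simplices (15): ac, ae, ag, ah, aj, ak, bd, bf, bi, ck, df, di, eh, fi, gj
  2-simplices (4): bdf, bdi, bfi, dfi
  3-simplices (1): bdfi

Hence C_0 ≅ Z^11, C_1 ≅ Z^15, C_2 ≅ Z^4, C_3 ≅ Z^1.

The boundary map ∂_1: C_1 → C_0 sends each edge [p,q] (with p < q) to q − p. For instance
  ∂df = f − d.
As a 11×15 matrix over Z this has rank 9, with invariant factors (1,1,1,1,1,1,1,1,1).

Boundary ∂_2: C_2 → C_1 maps a triangle to the signed sum of its edges. For instance
  ∂dfi = fi − di + df,
  ∂bdi = di − bi + bd.
The 15×4 boundary matrix has rank 3 and Smith normal form diag(1,1,1).

Boundary ∂_3: C_3 → C_2 sends each 3-simplex σ to the alternating sum Σ_i (−1)^i (σ with its i-th vertex removed). For instance
  ∂bdfi = dfi − bfi + bdi − bdf.
The 4×1 boundary matrix has rank 1 and Smith normal form diag(1).

Computing H_k = (kernel of ∂_k) / (image of ∂_{k+1}):

  H_0: rank C_0 − rank ∂_1 = 11 − 9 = 2, and the invariant factors of ∂_1 are all 1, so H_0 ≅ Z^2.
  H_1: rank ker ∂_1 − rank ∂_2 = (15 − 9) − 3 = 3, and the invariant factors of ∂_2 are all 1, so H_1 ≅ Z^3.
  H_2: rank ker ∂_2 − rank ∂_3 = (4 − 3) − 1 = 0, and the invariant factors of ∂_3 are all 1, so H_2 ≅ 0.
  H_3: rank ker ∂_3 − rank ∂_4 = (1 − 1) − 0 = 0, and there is no ∂_4, so H_3 ≅ 0.

As a check, the Euler characteristic is 11 − 15 + 4 − 1 = -1, which agrees with 2 − 3 + 0 − 0 = -1.
(K is a triangulation of the disjoint union of a wedge of 3 circles and the 3-simplex.)

H_0 = Z^2,  H_1 = Z^3,  H_2 = 0,  H_3 = 0.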